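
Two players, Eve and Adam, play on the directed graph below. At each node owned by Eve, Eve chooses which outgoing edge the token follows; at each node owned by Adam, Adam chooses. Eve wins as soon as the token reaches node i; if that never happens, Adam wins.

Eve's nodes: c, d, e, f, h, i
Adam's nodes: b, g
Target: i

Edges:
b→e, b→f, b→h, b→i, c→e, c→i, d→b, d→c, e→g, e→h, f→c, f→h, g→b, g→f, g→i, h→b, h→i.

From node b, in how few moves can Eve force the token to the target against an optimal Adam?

3

A0 = {i}
A1: add {c, h} — c (Eve) has c→i; h (Eve) has h→i.
A2: add {d, e, f} — d (Eve) has d→c; e (Eve) has e→h; f (Eve) has f→c.
A3: add {b} — b (Adam): all of {e, f, h, i} already in.
b enters the attractor at level 3, so Eve can force the target in 3 moves from there.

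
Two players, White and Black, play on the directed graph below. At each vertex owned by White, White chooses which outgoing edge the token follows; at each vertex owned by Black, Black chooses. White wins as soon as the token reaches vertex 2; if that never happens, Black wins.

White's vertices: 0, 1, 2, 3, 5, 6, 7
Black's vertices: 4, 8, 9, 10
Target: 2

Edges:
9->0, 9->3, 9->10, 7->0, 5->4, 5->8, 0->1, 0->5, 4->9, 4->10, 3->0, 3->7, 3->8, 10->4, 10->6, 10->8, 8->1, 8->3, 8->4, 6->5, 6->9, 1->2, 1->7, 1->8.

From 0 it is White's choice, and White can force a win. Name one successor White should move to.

A0 = {2}
A1: add {1} — 1 (White) has 1→2.
A2: add {0} — 0 (White) has 0→1.
A3: add {3, 7} — 3 (White) has 3→0; 7 (White) has 7→0.
A4 = A3; e.g. 4 (Black) can still go to 9. Fixed point.
From 0, successor 1 is in the attractor (rank 1); the other successor 5 is not.

1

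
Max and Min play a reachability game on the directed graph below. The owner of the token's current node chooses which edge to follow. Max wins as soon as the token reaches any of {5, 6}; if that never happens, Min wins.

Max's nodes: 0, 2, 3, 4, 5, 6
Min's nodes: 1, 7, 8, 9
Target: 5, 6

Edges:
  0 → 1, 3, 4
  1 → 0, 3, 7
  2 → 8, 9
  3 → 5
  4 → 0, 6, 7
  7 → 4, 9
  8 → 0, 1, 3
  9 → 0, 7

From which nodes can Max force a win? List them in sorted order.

0, 3, 4, 5, 6

A0 = {5, 6}
A1: add {3, 4} — 3 (Max) has 3→5; 4 (Max) has 4→6.
A2: add {0} — 0 (Max) has 0→3.
A3 = A2; e.g. 1 (Min) can still go to 7. Fixed point.
Max's winning region = {0, 3, 4, 5, 6}.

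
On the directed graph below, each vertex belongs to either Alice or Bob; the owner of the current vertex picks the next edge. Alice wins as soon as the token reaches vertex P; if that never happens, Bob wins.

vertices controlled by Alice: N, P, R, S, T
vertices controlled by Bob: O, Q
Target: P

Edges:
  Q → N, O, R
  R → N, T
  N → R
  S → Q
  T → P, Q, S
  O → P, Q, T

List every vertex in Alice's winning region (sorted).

N, P, R, T

A0 = {P}
A1: add {T} — T (Alice) has T→P.
A2: add {R} — R (Alice) has R→T.
A3: add {N} — N (Alice) has N→R.
A4 = A3; e.g. O (Bob) can still go to Q. Fixed point.
Alice's winning region = {N, P, R, T}.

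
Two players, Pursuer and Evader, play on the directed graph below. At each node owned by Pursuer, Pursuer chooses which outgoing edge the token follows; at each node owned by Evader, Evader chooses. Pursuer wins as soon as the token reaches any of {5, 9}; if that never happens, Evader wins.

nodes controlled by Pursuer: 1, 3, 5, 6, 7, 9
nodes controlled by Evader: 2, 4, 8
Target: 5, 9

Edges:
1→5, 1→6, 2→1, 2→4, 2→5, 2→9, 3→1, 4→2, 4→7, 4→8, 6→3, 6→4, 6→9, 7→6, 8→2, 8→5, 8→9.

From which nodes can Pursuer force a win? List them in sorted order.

1, 3, 5, 6, 7, 9

A0 = {5, 9}
A1: add {1, 6} — 1 (Pursuer) has 1→5; 6 (Pursuer) has 6→9.
A2: add {3, 7} — 3 (Pursuer) has 3→1; 7 (Pursuer) has 7→6.
A3 = A2; e.g. 2 (Evader) can still go to 4. Fixed point.
Pursuer's winning region = {1, 3, 5, 6, 7, 9}.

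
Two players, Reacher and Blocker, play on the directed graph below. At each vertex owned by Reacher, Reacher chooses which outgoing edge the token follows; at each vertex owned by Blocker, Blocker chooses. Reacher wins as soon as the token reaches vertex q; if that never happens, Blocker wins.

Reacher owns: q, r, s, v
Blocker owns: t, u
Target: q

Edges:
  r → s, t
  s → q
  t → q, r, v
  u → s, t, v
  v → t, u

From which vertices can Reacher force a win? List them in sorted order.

q, r, s

A0 = {q}
A1: add {s} — s (Reacher) has s→q.
A2: add {r} — r (Reacher) has r→s.
A3 = A2; e.g. t (Blocker) can still go to v. Fixed point.
Reacher's winning region = {q, r, s}.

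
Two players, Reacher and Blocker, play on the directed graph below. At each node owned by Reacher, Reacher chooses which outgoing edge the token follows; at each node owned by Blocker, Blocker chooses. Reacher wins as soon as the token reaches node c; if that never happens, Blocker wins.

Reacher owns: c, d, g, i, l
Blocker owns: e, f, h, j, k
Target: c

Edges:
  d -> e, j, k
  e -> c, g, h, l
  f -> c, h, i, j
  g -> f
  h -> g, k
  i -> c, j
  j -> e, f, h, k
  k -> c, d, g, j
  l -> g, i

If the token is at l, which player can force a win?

A0 = {c}
A1: add {i} — i (Reacher) has i→c.
A2: add {l} — l (Reacher) has l→i.
A3 = A2; e.g. d (Reacher) has no edge into A2. Fixed point.
l ∈ A2, so Reacher can force the target.

Reacher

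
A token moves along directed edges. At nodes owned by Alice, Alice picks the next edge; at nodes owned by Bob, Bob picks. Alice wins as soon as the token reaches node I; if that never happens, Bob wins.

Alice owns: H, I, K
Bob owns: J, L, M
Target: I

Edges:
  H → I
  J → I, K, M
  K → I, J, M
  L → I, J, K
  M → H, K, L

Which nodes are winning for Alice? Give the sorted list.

A0 = {I}
A1: add {H, K} — H (Alice) has H→I; K (Alice) has K→I.
A2 = A1; e.g. J (Bob) can still go to M. Fixed point.
Alice's winning region = {H, I, K}.

H, I, K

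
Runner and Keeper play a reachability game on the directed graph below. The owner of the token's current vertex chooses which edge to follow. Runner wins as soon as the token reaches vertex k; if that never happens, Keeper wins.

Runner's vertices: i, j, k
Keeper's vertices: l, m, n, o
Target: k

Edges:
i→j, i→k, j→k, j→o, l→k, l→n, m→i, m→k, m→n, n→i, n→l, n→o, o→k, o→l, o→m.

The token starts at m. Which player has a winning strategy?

Keeper

A0 = {k}
A1: add {i, j} — i (Runner) has i→k; j (Runner) has j→k.
A2 = A1; e.g. l (Keeper) can still go to n. Fixed point.
m never enters the attractor, so Keeper can avoid the target forever.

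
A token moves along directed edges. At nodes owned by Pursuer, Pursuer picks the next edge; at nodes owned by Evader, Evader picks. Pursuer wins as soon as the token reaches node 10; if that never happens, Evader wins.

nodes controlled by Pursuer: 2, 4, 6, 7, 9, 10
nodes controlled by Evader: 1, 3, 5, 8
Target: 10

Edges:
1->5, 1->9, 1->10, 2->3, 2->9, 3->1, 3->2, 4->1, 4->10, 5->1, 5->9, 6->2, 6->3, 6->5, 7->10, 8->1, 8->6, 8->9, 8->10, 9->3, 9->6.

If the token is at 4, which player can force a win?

Pursuer

A0 = {10}
A1: add {4, 7} — 4 (Pursuer) has 4→10; 7 (Pursuer) has 7→10.
A2 = A1; e.g. 1 (Evader) can still go to 5. Fixed point.
4 ∈ A1, so Pursuer can force the target.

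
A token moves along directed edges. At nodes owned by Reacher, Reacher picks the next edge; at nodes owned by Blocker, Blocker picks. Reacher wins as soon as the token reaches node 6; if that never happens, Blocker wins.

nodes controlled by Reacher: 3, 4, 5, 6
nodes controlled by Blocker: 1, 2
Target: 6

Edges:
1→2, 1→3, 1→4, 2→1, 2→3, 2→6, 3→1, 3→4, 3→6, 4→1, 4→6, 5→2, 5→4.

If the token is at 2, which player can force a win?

A0 = {6}
A1: add {3, 4} — 3 (Reacher) has 3→6; 4 (Reacher) has 4→6.
A2: add {5} — 5 (Reacher) has 5→4.
A3 = A2; e.g. 1 (Blocker) can still go to 2. Fixed point.
2 never enters the attractor, so Blocker can avoid the target forever.

Blocker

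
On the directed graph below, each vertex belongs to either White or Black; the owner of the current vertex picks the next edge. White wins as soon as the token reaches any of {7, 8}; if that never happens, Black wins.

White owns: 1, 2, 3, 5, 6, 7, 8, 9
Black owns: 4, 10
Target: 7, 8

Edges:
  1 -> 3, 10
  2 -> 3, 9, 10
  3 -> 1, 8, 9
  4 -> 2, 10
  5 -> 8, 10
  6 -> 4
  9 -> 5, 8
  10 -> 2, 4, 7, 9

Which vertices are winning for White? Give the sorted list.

1, 2, 3, 5, 7, 8, 9

A0 = {7, 8}
A1: add {3, 5, 9} — 3 (White) has 3→8; 5 (White) has 5→8; 9 (White) has 9→8.
A2: add {1, 2} — 1 (White) has 1→3; 2 (White) has 2→3.
A3 = A2; e.g. 4 (Black) can still go to 10. Fixed point.
White's winning region = {1, 2, 3, 5, 7, 8, 9}.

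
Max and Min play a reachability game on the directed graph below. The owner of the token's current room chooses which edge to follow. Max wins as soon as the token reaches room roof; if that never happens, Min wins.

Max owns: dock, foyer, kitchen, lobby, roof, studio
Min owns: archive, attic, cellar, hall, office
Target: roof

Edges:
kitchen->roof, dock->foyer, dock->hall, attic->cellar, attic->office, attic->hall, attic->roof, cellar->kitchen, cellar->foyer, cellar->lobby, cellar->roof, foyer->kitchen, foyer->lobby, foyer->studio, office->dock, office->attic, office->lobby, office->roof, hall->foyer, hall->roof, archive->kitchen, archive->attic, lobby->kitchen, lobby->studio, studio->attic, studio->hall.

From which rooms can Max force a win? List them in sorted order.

A0 = {roof}
A1: add {kitchen} — kitchen (Max) has kitchen→roof.
A2: add {foyer, lobby} — foyer (Max) has foyer→kitchen; lobby (Max) has lobby→kitchen.
A3: add {cellar, dock, hall} — dock (Max) has dock→foyer; cellar (Min): all of {kitchen, foyer, lobby, roof} already in; hall (Min): all of {foyer, roof} already in.
A4: add {studio} — studio (Max) has studio→hall.
A5 = A4; e.g. attic (Min) can still go to office. Fixed point.
Max's winning region = {cellar, dock, foyer, hall, kitchen, lobby, roof, studio}.

cellar, dock, foyer, hall, kitchen, lobby, roof, studio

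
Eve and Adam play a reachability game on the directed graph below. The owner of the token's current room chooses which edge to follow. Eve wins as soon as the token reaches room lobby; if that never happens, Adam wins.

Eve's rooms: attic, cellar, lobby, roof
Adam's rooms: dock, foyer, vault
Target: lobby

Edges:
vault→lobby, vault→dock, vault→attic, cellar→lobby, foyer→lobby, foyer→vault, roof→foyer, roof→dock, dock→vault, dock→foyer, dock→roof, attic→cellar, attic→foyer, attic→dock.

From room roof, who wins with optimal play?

Adam

A0 = {lobby}
A1: add {cellar} — cellar (Eve) has cellar→lobby.
A2: add {attic} — attic (Eve) has attic→cellar.
A3 = A2; e.g. vault (Adam) can still go to dock. Fixed point.
roof never enters the attractor, so Adam can avoid the target forever.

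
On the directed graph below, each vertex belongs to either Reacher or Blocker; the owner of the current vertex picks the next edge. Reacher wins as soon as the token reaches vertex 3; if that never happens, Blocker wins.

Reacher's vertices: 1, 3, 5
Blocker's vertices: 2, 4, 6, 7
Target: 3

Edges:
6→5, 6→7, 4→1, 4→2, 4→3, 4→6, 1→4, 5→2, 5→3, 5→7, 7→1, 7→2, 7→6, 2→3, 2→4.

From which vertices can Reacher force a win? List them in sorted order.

3, 5

A0 = {3}
A1: add {5} — 5 (Reacher) has 5→3.
A2 = A1; e.g. 1 (Reacher) has no edge into A1. Fixed point.
Reacher's winning region = {3, 5}.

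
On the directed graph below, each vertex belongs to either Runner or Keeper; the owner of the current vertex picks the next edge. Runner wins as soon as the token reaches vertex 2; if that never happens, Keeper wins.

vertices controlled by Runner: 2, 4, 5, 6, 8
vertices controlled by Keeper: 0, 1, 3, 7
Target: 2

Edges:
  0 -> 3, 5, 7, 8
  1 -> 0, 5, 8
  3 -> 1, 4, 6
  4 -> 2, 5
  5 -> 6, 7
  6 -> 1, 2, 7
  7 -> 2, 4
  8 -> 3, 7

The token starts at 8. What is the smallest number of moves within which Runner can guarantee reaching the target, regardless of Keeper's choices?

3

A0 = {2}
A1: add {4, 6} — 4 (Runner) has 4→2; 6 (Runner) has 6→2.
A2: add {5, 7} — 5 (Runner) has 5→6; 7 (Keeper): all of {2, 4} already in.
A3: add {8} — 8 (Runner) has 8→7.
A4 = A3; e.g. 0 (Keeper) can still go to 3. Fixed point.
8 enters the attractor at level 3, so Runner can force the target in 3 moves from there.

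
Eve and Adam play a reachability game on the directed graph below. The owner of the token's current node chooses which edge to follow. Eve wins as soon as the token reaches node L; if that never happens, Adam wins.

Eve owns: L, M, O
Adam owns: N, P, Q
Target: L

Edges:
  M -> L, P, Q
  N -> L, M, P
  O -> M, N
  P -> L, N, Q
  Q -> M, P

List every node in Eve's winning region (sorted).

A0 = {L}
A1: add {M} — M (Eve) has M→L.
A2: add {O} — O (Eve) has O→M.
A3 = A2; e.g. N (Adam) can still go to P. Fixed point.
Eve's winning region = {L, M, O}.

L, M, O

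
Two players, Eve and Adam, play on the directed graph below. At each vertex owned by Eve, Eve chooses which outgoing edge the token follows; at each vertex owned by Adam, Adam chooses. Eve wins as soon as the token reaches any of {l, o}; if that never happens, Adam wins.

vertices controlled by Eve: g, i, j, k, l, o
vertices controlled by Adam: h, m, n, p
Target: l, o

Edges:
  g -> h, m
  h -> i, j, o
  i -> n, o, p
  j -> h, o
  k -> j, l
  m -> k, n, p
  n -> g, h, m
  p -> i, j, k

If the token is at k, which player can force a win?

Eve

A0 = {l, o}
A1: add {i, j, k} — i (Eve) has i→o; j (Eve) has j→o; k (Eve) has k→l.
k ∈ A1, so Eve can force the target.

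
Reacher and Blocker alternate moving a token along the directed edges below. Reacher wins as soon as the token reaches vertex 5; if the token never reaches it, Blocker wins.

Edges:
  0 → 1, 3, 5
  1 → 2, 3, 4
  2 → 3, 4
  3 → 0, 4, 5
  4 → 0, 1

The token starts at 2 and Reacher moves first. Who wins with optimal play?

Blocker

Track states (vertex, player-to-move).
A0 = {(5,Reacher), (5,Blocker)}
A1: add {(0,Reacher), (3,Reacher)}.
A2 = A1; e.g. (0,Blocker) stays out. (2,Reacher) never enters ⇒ Blocker avoids the target.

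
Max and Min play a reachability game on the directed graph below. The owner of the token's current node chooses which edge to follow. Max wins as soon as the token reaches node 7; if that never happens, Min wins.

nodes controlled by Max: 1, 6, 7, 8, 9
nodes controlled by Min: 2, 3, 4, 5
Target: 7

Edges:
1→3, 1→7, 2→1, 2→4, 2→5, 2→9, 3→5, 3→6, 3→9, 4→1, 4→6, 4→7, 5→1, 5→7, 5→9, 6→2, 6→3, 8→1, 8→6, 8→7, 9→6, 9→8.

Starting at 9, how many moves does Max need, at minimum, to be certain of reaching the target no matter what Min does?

2

A0 = {7}
A1: add {1, 8} — 1 (Max) has 1→7; 8 (Max) has 8→7.
A2: add {9} — 9 (Max) has 9→8.
9 enters the attractor at level 2, so Max can force the target in 2 moves from there.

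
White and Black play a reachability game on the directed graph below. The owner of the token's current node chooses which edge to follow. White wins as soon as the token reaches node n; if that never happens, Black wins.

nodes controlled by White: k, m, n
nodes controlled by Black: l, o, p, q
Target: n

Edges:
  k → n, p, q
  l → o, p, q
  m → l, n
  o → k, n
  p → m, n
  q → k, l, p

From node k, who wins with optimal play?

A0 = {n}
A1: add {k, m} — k (White) has k→n; m (White) has m→n.
k ∈ A1, so White can force the target.

White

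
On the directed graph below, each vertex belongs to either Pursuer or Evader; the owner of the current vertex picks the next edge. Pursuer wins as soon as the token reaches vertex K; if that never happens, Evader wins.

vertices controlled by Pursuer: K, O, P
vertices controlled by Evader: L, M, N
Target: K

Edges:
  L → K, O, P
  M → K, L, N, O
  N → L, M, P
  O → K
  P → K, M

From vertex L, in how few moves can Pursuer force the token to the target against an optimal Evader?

A0 = {K}
A1: add {O, P} — O (Pursuer) has O→K; P (Pursuer) has P→K.
A2: add {L} — L (Evader): all of {K, O, P} already in.
A3 = A2; e.g. M (Evader) can still go to N. Fixed point.
L enters the attractor at level 2, so Pursuer can force the target in 2 moves from there.

2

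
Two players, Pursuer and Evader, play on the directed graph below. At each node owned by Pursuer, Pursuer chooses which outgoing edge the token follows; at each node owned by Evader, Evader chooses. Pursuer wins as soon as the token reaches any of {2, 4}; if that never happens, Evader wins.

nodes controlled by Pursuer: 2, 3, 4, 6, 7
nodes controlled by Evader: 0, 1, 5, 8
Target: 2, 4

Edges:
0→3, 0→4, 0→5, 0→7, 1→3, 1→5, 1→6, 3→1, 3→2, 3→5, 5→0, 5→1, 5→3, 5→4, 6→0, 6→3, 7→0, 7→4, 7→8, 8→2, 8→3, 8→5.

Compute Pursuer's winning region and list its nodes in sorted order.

A0 = {2, 4}
A1: add {3, 7} — 3 (Pursuer) has 3→2; 7 (Pursuer) has 7→4.
A2: add {6} — 6 (Pursuer) has 6→3.
A3 = A2; e.g. 0 (Evader) can still go to 5. Fixed point.
Pursuer's winning region = {2, 3, 4, 6, 7}.

2, 3, 4, 6, 7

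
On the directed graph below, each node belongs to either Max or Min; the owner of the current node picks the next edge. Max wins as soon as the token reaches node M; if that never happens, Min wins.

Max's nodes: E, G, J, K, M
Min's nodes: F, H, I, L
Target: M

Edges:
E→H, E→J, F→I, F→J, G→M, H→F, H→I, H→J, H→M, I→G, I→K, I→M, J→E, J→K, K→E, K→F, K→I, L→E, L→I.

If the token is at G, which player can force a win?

Max

A0 = {M}
A1: add {G} — G (Max) has G→M.
A2 = A1; e.g. E (Max) has no edge into A1. Fixed point.
G ∈ A1, so Max can force the target.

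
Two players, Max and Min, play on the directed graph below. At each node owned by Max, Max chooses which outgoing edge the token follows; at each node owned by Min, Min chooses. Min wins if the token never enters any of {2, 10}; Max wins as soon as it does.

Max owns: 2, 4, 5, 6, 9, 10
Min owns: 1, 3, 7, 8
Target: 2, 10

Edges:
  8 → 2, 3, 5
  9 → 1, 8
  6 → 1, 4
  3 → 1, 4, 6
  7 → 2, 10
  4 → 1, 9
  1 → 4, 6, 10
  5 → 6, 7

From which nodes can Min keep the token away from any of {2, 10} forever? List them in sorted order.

A0 = {2, 10}
A1: add {7} — 7 (Min): all of {2, 10} already in.
A2: add {5} — 5 (Max) has 5→7.
A3 = A2; e.g. 1 (Min) can still go to 4. Fixed point.
Max's attractor = {2, 5, 7, 10}; Min avoids the target exactly from the complement.

1, 3, 4, 6, 8, 9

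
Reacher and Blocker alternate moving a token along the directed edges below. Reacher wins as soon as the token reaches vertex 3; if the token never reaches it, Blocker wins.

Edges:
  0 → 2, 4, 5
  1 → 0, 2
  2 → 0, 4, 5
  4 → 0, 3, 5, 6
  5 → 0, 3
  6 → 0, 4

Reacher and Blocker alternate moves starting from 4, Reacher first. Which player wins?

Reacher

Track states (vertex, player-to-move).
A0 = {(3,Reacher), (3,Blocker)}
A1: add {(4,Reacher), (5,Reacher)}.
(4,Reacher) ∈ A1 ⇒ Reacher forces the target.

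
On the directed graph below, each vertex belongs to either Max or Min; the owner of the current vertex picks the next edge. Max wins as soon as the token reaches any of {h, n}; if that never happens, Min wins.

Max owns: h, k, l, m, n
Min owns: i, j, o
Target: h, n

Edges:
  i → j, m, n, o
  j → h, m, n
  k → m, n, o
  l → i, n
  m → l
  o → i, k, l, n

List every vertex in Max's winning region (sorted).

A0 = {h, n}
A1: add {k, l} — k (Max) has k→n; l (Max) has l→n.
A2: add {m} — m (Max) has m→l.
A3: add {j} — j (Min): all of {h, m, n} already in.
A4 = A3; e.g. i (Min) can still go to o. Fixed point.
Max's winning region = {h, j, k, l, m, n}.

h, j, k, l, m, n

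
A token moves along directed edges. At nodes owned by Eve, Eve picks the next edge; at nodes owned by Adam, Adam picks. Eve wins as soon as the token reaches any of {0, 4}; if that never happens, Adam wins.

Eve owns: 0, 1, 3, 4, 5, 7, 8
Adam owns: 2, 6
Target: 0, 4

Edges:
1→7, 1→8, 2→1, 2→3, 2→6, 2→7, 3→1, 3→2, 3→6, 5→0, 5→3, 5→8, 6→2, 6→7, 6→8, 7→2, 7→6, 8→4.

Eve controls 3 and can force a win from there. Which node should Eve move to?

A0 = {0, 4}
A1: add {5, 8} — 5 (Eve) has 5→0; 8 (Eve) has 8→4.
A2: add {1} — 1 (Eve) has 1→8.
A3: add {3} — 3 (Eve) has 3→1.
A4 = A3; e.g. 2 (Adam) can still go to 6. Fixed point.
From 3, successor 1 is in the attractor (rank 2); the other successors 2, 6 are not.

1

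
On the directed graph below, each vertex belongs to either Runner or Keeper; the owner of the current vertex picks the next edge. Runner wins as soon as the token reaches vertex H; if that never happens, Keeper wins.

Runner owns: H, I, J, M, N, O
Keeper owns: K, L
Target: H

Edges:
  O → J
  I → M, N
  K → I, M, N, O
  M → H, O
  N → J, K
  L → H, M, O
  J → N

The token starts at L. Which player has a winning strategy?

A0 = {H}
A1: add {M} — M (Runner) has M→H.
A2: add {I} — I (Runner) has I→M.
A3 = A2; e.g. J (Runner) has no edge into A2. Fixed point.
L never enters the attractor, so Keeper can avoid the target forever.

Keeper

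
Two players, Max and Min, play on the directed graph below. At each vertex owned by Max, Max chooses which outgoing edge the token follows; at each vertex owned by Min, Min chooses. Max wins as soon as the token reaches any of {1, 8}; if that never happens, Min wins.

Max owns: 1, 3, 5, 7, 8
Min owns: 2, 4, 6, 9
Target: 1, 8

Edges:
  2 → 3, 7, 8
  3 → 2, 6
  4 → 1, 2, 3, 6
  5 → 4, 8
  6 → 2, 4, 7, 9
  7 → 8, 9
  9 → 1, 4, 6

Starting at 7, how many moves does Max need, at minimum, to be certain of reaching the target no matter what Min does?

A0 = {1, 8}
A1: add {5, 7} — 5 (Max) has 5→8; 7 (Max) has 7→8.
A2 = A1; e.g. 2 (Min) can still go to 3. Fixed point.
7 enters the attractor at level 1, so Max can force the target in 1 move from there.

1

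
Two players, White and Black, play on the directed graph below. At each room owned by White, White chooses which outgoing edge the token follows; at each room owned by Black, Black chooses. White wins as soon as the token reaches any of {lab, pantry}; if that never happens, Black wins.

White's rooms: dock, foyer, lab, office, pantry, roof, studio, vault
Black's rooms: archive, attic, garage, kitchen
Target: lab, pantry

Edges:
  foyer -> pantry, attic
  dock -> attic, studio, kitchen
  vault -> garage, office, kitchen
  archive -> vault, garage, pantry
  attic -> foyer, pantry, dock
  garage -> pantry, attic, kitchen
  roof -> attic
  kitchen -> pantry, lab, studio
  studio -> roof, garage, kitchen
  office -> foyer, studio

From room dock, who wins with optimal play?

Black

A0 = {lab, pantry}
A1: add {foyer} — foyer (White) has foyer→pantry.
A2: add {office} — office (White) has office→foyer.
A3: add {vault} — vault (White) has vault→office.
A4 = A3; e.g. roof (White) has no edge into A3. Fixed point.
dock never enters the attractor, so Black can avoid the target forever.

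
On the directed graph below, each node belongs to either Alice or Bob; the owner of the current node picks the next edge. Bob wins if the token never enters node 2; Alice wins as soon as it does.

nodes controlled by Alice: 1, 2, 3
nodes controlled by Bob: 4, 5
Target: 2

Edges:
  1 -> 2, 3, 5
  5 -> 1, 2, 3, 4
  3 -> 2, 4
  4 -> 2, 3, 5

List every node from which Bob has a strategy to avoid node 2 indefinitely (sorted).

4, 5

A0 = {2}
A1: add {1, 3} — 1 (Alice) has 1→2; 3 (Alice) has 3→2.
A2 = A1; e.g. 4 (Bob) can still go to 5. Fixed point.
Alice's attractor = {1, 2, 3}; Bob avoids the target exactly from the complement.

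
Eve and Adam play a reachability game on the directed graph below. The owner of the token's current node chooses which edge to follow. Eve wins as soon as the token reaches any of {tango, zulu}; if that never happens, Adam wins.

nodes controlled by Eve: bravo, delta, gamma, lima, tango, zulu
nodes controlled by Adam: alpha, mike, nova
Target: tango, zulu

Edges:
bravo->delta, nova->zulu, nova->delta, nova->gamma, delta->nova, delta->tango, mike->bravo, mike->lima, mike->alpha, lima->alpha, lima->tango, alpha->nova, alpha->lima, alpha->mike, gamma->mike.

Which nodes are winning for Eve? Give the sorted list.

bravo, delta, lima, tango, zulu

A0 = {tango, zulu}
A1: add {delta, lima} — lima (Eve) has lima→tango; delta (Eve) has delta→tango.
A2: add {bravo} — bravo (Eve) has bravo→delta.
A3 = A2; e.g. nova (Adam) can still go to gamma. Fixed point.
Eve's winning region = {bravo, delta, lima, tango, zulu}.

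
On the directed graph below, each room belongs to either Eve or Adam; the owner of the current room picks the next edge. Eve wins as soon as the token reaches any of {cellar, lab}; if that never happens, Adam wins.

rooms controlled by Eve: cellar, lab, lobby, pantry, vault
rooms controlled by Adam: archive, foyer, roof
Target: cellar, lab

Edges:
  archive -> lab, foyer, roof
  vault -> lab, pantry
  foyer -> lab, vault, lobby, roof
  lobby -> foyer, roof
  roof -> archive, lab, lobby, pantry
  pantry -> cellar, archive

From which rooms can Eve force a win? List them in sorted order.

cellar, lab, pantry, vault

A0 = {cellar, lab}
A1: add {pantry, vault} — vault (Eve) has vault→lab; pantry (Eve) has pantry→cellar.
A2 = A1; e.g. archive (Adam) can still go to foyer. Fixed point.
Eve's winning region = {cellar, lab, pantry, vault}.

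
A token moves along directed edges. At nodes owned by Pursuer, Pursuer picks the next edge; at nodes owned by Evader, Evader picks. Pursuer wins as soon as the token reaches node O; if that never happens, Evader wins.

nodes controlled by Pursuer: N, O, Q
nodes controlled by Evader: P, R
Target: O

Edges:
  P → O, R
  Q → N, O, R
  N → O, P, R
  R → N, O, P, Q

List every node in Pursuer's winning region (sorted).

A0 = {O}
A1: add {N, Q} — N (Pursuer) has N→O; Q (Pursuer) has Q→O.
A2 = A1; e.g. P (Evader) can still go to R. Fixed point.
Pursuer's winning region = {N, O, Q}.

N, O, Q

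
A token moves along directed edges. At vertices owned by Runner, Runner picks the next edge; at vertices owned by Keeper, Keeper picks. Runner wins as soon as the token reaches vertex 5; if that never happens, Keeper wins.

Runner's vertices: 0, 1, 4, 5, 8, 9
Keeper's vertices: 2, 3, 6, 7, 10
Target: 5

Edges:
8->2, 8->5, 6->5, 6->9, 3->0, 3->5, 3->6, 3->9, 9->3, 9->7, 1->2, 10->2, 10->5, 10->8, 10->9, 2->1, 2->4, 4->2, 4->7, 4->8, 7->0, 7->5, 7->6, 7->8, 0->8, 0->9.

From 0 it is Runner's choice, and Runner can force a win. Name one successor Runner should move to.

8

A0 = {5}
A1: add {8} — 8 (Runner) has 8→5.
A2: add {0, 4} — 0 (Runner) has 0→8; 4 (Runner) has 4→8.
A3 = A2; e.g. 1 (Runner) has no edge into A2. Fixed point.
From 0, successor 8 is in the attractor (rank 1); the other successor 9 is not.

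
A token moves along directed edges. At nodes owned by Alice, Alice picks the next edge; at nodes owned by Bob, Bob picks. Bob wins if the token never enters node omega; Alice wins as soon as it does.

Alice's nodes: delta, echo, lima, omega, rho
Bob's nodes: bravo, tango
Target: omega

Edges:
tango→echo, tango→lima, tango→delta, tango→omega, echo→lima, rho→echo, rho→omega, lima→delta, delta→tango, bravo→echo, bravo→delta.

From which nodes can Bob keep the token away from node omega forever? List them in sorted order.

A0 = {omega}
A1: add {rho} — rho (Alice) has rho→omega.
A2 = A1; e.g. tango (Bob) can still go to echo. Fixed point.
Alice's attractor = {omega, rho}; Bob avoids the target exactly from the complement.

bravo, delta, echo, lima, tango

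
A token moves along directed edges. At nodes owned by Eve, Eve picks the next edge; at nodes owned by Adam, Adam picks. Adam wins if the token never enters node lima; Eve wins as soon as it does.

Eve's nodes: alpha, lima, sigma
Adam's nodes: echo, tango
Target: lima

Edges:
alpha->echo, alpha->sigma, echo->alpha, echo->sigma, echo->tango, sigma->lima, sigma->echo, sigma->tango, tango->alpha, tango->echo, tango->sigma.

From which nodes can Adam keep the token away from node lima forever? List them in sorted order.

A0 = {lima}
A1: add {sigma} — sigma (Eve) has sigma→lima.
A2: add {alpha} — alpha (Eve) has alpha→sigma.
A3 = A2; e.g. echo (Adam) can still go to tango. Fixed point.
Eve's attractor = {alpha, lima, sigma}; Adam avoids the target exactly from the complement.

echo, tango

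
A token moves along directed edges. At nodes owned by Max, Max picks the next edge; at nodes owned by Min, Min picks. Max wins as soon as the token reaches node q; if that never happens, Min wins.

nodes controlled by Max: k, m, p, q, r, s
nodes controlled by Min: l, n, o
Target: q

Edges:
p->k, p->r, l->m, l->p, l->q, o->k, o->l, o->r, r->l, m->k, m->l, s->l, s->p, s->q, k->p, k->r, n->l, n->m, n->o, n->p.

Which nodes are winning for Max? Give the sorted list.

A0 = {q}
A1: add {s} — s (Max) has s→q.
A2 = A1; e.g. k (Max) has no edge into A1. Fixed point.
Max's winning region = {q, s}.

q, s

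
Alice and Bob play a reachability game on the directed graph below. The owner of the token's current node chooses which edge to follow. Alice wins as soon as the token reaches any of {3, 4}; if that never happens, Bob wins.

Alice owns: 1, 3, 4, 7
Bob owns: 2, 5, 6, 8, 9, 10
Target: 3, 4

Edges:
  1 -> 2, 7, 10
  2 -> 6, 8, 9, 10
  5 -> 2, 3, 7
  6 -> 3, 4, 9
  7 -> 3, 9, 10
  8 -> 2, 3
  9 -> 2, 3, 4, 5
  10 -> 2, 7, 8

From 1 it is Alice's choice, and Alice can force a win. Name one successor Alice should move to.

7

A0 = {3, 4}
A1: add {7} — 7 (Alice) has 7→3.
A2: add {1} — 1 (Alice) has 1→7.
A3 = A2; e.g. 2 (Bob) can still go to 6. Fixed point.
From 1, successor 7 is in the attractor (rank 1); the other successors 2, 10 are not.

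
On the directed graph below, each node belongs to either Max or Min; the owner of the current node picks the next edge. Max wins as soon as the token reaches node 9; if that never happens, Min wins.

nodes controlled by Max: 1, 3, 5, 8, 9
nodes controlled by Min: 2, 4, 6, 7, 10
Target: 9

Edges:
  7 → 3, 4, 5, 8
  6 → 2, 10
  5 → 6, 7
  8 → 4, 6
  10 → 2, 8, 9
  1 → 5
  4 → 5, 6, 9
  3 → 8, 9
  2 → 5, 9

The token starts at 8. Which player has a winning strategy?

A0 = {9}
A1: add {3} — 3 (Max) has 3→9.
A2 = A1; e.g. 1 (Max) has no edge into A1. Fixed point.
8 never enters the attractor, so Min can avoid the target forever.

Min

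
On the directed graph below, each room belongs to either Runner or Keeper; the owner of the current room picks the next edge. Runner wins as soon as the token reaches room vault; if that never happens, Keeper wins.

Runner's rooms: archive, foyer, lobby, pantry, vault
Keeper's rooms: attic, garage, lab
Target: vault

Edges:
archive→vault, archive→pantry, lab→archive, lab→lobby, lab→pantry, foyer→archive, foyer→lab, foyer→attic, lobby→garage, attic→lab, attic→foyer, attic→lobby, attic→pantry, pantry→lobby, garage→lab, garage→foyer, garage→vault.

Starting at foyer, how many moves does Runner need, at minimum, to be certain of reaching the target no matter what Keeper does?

2

A0 = {vault}
A1: add {archive} — archive (Runner) has archive→vault.
A2: add {foyer} — foyer (Runner) has foyer→archive.
A3 = A2; e.g. lab (Keeper) can still go to lobby. Fixed point.
foyer enters the attractor at level 2, so Runner can force the target in 2 moves from there.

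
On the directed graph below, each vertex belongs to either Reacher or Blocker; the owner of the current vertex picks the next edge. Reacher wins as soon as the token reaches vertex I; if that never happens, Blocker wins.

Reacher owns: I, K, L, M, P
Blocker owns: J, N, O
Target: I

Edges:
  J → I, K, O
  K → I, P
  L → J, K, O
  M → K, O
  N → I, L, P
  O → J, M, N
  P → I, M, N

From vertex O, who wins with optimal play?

A0 = {I}
A1: add {K, P} — K (Reacher) has K→I; P (Reacher) has P→I.
A2: add {L, M} — L (Reacher) has L→K; M (Reacher) has M→K.
A3: add {N} — N (Blocker): all of {I, L, P} already in.
A4 = A3; e.g. J (Blocker) can still go to O. Fixed point.
O never enters the attractor, so Blocker can avoid the target forever.

Blocker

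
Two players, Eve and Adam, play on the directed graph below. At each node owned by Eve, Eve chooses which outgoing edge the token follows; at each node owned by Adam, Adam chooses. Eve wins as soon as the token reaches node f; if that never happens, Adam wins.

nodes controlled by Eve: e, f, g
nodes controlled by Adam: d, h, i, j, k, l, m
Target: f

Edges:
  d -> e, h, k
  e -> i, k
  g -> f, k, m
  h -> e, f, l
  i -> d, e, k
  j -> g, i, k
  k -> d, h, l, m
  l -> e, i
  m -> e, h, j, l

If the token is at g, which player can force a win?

A0 = {f}
A1: add {g} — g (Eve) has g→f.
A2 = A1; e.g. d (Adam) can still go to e. Fixed point.
g ∈ A1, so Eve can force the target.

Eve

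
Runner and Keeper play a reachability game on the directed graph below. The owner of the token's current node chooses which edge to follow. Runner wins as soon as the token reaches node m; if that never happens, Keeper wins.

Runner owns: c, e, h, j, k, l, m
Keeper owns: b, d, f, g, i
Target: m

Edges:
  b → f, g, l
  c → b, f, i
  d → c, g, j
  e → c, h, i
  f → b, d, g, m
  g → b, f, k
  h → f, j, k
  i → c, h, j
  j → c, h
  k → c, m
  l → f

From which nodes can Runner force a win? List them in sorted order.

e, h, j, k, m

A0 = {m}
A1: add {k} — k (Runner) has k→m.
A2: add {h} — h (Runner) has h→k.
A3: add {e, j} — e (Runner) has e→h; j (Runner) has j→h.
A4 = A3; e.g. b (Keeper) can still go to f. Fixed point.
Runner's winning region = {e, h, j, k, m}.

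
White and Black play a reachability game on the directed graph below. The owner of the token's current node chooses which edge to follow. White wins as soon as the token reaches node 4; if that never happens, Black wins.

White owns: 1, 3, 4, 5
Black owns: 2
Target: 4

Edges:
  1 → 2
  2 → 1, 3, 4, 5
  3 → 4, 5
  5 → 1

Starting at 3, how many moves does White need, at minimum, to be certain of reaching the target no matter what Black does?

A0 = {4}
A1: add {3} — 3 (White) has 3→4.
A2 = A1; e.g. 1 (White) has no edge into A1. Fixed point.
3 enters the attractor at level 1, so White can force the target in 1 move from there.

1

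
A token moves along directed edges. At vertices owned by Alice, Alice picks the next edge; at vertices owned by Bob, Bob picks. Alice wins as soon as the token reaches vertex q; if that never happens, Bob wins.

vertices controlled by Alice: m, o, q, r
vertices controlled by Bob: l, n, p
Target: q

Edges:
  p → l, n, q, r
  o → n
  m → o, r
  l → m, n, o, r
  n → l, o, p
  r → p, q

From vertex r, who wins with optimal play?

Alice

A0 = {q}
A1: add {r} — r (Alice) has r→q.
r ∈ A1, so Alice can force the target.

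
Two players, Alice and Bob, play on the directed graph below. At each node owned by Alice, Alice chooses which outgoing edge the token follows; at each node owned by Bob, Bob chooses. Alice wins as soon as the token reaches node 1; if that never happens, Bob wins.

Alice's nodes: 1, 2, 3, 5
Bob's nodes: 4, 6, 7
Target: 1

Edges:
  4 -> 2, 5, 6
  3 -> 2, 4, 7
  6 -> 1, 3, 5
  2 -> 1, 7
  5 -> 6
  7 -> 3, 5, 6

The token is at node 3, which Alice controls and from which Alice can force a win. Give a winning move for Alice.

A0 = {1}
A1: add {2} — 2 (Alice) has 2→1.
A2: add {3} — 3 (Alice) has 3→2.
A3 = A2; e.g. 4 (Bob) can still go to 5. Fixed point.
From 3, successor 2 is in the attractor (rank 1); the other successors 4, 7 are not.

2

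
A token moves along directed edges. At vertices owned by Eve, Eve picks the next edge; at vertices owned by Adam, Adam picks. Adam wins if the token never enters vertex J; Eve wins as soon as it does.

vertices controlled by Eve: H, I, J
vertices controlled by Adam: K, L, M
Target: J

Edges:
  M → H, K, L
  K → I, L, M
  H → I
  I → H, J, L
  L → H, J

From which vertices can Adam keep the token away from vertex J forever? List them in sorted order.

K, M

A0 = {J}
A1: add {I} — I (Eve) has I→J.
A2: add {H} — H (Eve) has H→I.
A3: add {L} — L (Adam): all of {H, J} already in.
A4 = A3; e.g. K (Adam) can still go to M. Fixed point.
Eve's attractor = {H, I, J, L}; Adam avoids the target exactly from the complement.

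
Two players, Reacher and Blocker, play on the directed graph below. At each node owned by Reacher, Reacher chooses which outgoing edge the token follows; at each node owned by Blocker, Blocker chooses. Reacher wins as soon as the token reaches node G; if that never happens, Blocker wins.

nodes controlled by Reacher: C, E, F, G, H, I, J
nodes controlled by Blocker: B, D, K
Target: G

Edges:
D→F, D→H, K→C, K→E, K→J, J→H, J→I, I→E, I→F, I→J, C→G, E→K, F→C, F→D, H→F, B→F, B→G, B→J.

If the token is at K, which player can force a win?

Blocker

A0 = {G}
A1: add {C} — C (Reacher) has C→G.
A2: add {F} — F (Reacher) has F→C.
A3: add {H, I} — H (Reacher) has H→F; I (Reacher) has I→F.
A4: add {D, J} — D (Blocker): all of {F, H} already in; J (Reacher) has J→H.
A5: add {B} — B (Blocker): all of {F, G, J} already in.
A6 = A5; e.g. E (Reacher) has no edge into A5. Fixed point.
K never enters the attractor, so Blocker can avoid the target forever.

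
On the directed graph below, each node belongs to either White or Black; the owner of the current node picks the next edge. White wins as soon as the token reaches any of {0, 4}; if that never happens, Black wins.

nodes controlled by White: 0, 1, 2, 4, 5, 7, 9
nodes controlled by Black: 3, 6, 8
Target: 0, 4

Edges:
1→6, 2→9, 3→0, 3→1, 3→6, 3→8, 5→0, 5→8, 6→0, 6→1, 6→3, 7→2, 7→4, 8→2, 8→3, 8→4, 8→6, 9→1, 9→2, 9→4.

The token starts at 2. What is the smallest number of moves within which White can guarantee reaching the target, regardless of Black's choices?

A0 = {0, 4}
A1: add {5, 7, 9} — 5 (White) has 5→0; 7 (White) has 7→4; 9 (White) has 9→4.
A2: add {2} — 2 (White) has 2→9.
A3 = A2; e.g. 1 (White) has no edge into A2. Fixed point.
2 enters the attractor at level 2, so White can force the target in 2 moves from there.

2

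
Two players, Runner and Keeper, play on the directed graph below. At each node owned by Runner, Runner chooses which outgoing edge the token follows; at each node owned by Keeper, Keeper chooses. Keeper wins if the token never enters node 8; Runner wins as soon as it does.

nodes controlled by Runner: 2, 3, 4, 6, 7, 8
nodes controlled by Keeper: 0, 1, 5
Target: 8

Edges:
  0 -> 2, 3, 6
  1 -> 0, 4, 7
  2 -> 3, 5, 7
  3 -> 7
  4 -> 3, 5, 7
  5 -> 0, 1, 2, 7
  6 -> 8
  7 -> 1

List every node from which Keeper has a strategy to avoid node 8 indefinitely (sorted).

A0 = {8}
A1: add {6} — 6 (Runner) has 6→8.
A2 = A1; e.g. 0 (Keeper) can still go to 2. Fixed point.
Runner's attractor = {6, 8}; Keeper avoids the target exactly from the complement.

0, 1, 2, 3, 4, 5, 7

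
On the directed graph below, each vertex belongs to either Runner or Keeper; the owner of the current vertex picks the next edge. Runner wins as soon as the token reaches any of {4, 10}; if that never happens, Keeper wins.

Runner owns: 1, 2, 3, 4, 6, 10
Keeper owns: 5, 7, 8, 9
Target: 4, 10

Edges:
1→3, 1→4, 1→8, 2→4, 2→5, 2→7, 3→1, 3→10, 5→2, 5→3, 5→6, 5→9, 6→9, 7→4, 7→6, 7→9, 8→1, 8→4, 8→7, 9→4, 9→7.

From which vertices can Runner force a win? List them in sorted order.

1, 2, 3, 4, 10

A0 = {4, 10}
A1: add {1, 2, 3} — 1 (Runner) has 1→4; 2 (Runner) has 2→4; 3 (Runner) has 3→10.
A2 = A1; e.g. 5 (Keeper) can still go to 6. Fixed point.
Runner's winning region = {1, 2, 3, 4, 10}.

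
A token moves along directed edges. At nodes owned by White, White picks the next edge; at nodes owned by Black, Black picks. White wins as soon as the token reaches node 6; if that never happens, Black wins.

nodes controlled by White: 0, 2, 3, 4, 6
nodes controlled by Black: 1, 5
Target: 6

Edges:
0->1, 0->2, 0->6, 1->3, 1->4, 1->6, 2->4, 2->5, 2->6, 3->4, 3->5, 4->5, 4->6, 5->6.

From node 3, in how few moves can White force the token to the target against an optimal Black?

2

A0 = {6}
A1: add {0, 2, 4, 5} — 0 (White) has 0→6; 2 (White) has 2→6; 4 (White) has 4→6; 5 (Black): all of {6} already in.
A2: add {3} — 3 (White) has 3→4.
3 enters the attractor at level 2, so White can force the target in 2 moves from there.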